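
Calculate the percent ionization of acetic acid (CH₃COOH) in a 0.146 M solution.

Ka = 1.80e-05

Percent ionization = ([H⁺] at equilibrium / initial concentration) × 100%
Percent ionization = 1.1%

Let x = [H⁺]. Ka = x²/(C - x) ⇒ x² + (1.80e-05)x - (1.80e-05)(0.146) = 0. x = 1.6121e-03. Percent = (1.6121e-03/0.146) × 100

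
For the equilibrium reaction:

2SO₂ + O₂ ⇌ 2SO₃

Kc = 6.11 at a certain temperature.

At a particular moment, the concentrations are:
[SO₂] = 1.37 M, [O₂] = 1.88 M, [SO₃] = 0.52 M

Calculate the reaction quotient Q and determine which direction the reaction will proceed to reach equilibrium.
Q = 0.077, Q < K, reaction proceeds forward (toward products)

Q = ([SO₃]^2) / ([SO₂]^2 × [O₂])
  = ((0.52)^2) / ((1.37)^2·(1.88)) = 0.2704/3.5286 = 0.07663
Since Q = 0.07663 < Kc = 6.11, the reaction proceeds forward (toward products) to reach equilibrium.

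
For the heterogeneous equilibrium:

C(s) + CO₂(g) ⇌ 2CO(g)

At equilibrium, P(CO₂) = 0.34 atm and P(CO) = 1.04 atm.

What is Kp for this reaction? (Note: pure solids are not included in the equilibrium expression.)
K_p = 3.181

Solid C is excluded.
Kp = P(CO)²/P(CO₂) = (1.04)²/0.34 = 1.082/0.34 = 3.181.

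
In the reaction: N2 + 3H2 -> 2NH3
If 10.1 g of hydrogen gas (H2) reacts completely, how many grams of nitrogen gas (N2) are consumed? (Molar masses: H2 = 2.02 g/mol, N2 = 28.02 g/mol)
Moles of H2 = 10.1 g ÷ 2.02 g/mol = 5 mol
Mole ratio: 1 mol N2 / 3 mol H2
Moles of N2 = 5 × (1/3) = 1.66667 mol
Mass of N2 = 1.66667 mol × 28.02 g/mol = 46.7 g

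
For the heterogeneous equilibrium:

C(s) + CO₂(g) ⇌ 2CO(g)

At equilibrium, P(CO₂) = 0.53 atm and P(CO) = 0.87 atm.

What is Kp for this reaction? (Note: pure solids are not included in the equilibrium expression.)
K_p = 1.428

Solid C is excluded.
Kp = P(CO)²/P(CO₂) = (0.87)²/0.53 = 0.7569/0.53 = 1.428.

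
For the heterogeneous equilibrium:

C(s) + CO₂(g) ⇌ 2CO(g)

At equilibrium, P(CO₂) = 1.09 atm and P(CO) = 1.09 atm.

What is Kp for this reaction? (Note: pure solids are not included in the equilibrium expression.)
K_p = 1.090

Solid C is excluded.
Kp = P(CO)²/P(CO₂) = (1.09)²/1.09 = 1.188/1.09 = 1.090.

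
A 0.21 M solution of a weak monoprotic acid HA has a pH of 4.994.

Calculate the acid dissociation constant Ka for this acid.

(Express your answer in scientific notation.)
K_a = 4.90e-10

[H⁺] = 10^(−pH) = 10^(−4.994) = 1.014e-05 M. For HA ⇌ H⁺ + A⁻, Ka = x²/(C − x) = (1.014e-05)²/(0.21 − 1.014e-05) = 4.90e-10.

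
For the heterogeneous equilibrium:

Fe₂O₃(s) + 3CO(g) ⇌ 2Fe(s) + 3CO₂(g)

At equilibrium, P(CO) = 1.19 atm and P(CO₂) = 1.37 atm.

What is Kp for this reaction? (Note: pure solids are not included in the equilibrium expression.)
K_p = 1.526

Solids (Fe₂O₃, Fe) are excluded.
Kp = P(CO₂)³/P(CO)³ = (1.37)³/(1.19)³ = 2.571/1.685 = 1.526.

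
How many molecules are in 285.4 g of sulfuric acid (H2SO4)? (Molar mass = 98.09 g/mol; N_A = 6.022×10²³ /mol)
Moles = 285.4 g ÷ 98.09 g/mol = 2.90957 mol
Molecules = 2.90957 mol × 6.022×10²³ /mol = 1.752e+24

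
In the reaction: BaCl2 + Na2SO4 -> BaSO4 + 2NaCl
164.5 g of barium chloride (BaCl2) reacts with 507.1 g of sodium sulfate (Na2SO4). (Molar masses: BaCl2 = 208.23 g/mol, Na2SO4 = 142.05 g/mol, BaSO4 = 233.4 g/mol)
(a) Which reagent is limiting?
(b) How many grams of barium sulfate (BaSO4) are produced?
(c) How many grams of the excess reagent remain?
(a) BaCl2, (b) 184.4 g, (c) 394.9 g

Moles of BaCl2 = 164.5 g ÷ 208.23 g/mol = 0.789992 mol
Moles of Na2SO4 = 507.1 g ÷ 142.05 g/mol = 3.56987 mol
Moles ÷ coefficient: BaCl2: 0.789992/1 = 0.79, Na2SO4: 3.56987/1 = 3.57
(a) BaCl2 has the smaller value, so BaCl2 is the limiting reagent.
(b) Moles of BaSO4 = 0.789992 mol BaCl2 × (1/1) = 0.789992 mol; mass = 0.789992 mol × 233.4 g/mol = 184.4 g
(c) Na2SO4 consumed = 0.789992 × (1/1) = 0.789992 mol; remaining = 3.56987 − 0.789992 = 2.77988 mol; mass = 2.77988 mol × 142.05 g/mol = 394.9 g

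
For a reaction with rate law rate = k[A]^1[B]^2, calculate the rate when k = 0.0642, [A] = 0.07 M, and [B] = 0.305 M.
0.0004181 M/s

rate = k·[A]^1·[B]^2 = 0.0642·(0.07)^1·(0.305)^2 = 0.0642·0.07·0.093025 = 0.0004181 M/s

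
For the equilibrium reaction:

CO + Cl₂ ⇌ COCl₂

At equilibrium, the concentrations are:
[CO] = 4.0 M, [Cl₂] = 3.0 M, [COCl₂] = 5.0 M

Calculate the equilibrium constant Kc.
K_c = 0.4167

Kc = ([COCl₂]) / ([CO] × [Cl₂])
   = ((5.0)) / ((4.0)·(3.0))
   = 5 / 12 = 0.4167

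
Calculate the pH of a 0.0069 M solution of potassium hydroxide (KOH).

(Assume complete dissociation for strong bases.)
pH = 11.84

[OH⁻] = 0.0069 M for strong base. pOH = -log[OH⁻] = 2.16, pH = 14 - pOH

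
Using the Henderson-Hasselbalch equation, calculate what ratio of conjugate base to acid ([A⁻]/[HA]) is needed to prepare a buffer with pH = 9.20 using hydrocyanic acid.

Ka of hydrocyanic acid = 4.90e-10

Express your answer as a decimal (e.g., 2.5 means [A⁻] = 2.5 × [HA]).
[A⁻]/[HA] = 0.777

pKa = −log(4.90e-10) = 9.3098. pH = pKa + log([A⁻]/[HA]). 9.20 = 9.3098 + log(ratio). log(ratio) = 9.20 − 9.3098 = -0.1098. ratio = 10^(-0.1098) = 0.777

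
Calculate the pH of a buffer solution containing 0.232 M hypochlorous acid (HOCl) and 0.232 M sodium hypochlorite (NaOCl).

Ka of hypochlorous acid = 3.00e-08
pH = 7.52

pKa = -log(3.00e-08) = 7.52. pH = pKa + log([A⁻]/[HA]) = 7.52 + log(0.232/0.232)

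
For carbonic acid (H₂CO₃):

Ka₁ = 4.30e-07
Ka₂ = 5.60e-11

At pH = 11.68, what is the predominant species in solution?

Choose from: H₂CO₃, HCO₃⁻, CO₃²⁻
CO₃²⁻

pKa1 = 6.37, pKa2 = 10.25. Each pKa is the crossover between adjacent species; pH = 11.68 lies in the region where CO₃²⁻ predominates.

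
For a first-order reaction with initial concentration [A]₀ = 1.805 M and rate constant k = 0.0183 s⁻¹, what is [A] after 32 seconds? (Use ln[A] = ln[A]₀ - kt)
1.0050 M

ln[A] = ln[A]₀ - k·t = ln(1.805) - (0.0183)·(32) = 0.5906 - 0.5856 = 0.0050
[A] = e^(0.0050) = 1.0050 M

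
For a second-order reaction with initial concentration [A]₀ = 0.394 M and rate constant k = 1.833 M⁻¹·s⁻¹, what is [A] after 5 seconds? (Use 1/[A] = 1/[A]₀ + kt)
0.0854 M

1/[A] = 1/[A]₀ + k·t = 1/0.394 + (1.833)·(5) = 2.5381 + 9.1650 = 11.7031
[A] = 1/11.7031 = 0.0854 M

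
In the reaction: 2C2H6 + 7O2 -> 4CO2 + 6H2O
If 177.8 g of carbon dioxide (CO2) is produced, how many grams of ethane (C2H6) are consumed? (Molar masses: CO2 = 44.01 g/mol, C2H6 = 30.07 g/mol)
Moles of CO2 = 177.8 g ÷ 44.01 g/mol = 4.03999 mol
Mole ratio: 2 mol C2H6 / 4 mol CO2
Moles of C2H6 = 4.03999 × (2/4) = 2.02 mol
Mass of C2H6 = 2.02 mol × 30.07 g/mol = 60.74 g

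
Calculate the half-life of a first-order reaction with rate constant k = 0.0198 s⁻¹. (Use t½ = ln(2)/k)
35.01 s

t½ = ln(2)/k = 0.6931/0.0198 = 35.01 s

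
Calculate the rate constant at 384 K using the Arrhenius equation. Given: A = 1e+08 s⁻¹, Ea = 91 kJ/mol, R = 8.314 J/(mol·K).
4.18e-05 s⁻¹

k = A·exp(-Ea/(R·T)) = 1e+08·exp(-91000/(8.314·384)) = 1e+08·exp(-28.5036) = 1e+08·4.1786e-13 = 4.18e-05 s⁻¹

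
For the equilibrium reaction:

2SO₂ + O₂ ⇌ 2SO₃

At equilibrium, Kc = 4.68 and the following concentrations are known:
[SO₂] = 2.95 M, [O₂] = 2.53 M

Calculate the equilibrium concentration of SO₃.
[SO₃] = 10.1509 M

Kc = ([SO₃]^2) / ([SO₂]^2 × [O₂]) = 4.68
[SO₃]^2 = Kc · (reactant terms)/(other product terms) = 4.68 · 22.017 / 1 = 103.04
[SO₃] = (103.04)^(1/2) = 10.1509 M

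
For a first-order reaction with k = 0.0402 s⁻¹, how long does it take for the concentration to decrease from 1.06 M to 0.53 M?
17.24 s

From ln[A] = ln[A]₀ - k·t: t = ln([A]₀/[A])/k = ln(1.06/0.53)/0.0402 = ln(2.0000)/0.0402 = 0.6931/0.0402 = 17.24 s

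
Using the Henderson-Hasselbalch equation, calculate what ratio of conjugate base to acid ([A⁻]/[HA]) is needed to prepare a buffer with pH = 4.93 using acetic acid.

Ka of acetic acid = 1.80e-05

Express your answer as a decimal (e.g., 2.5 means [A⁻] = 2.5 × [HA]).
[A⁻]/[HA] = 1.532

pKa = −log(1.80e-05) = 4.7447. pH = pKa + log([A⁻]/[HA]). 4.93 = 4.7447 + log(ratio). log(ratio) = 4.93 − 4.7447 = 0.1853. ratio = 10^(0.1853) = 1.532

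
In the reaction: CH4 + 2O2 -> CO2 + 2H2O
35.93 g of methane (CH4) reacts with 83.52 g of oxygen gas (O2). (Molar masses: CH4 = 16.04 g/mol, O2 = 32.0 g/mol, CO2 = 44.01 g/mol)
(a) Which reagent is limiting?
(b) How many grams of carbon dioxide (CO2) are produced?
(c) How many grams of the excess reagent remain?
(a) O2, (b) 57.43 g, (c) 15 g

Moles of CH4 = 35.93 g ÷ 16.04 g/mol = 2.24002 mol
Moles of O2 = 83.52 g ÷ 32.0 g/mol = 2.61 mol
Moles ÷ coefficient: CH4: 2.24002/1 = 2.24, O2: 2.61/2 = 1.305
(a) O2 has the smaller value, so O2 is the limiting reagent.
(b) Moles of CO2 = 2.61 mol O2 × (1/2) = 1.305 mol; mass = 1.305 mol × 44.01 g/mol = 57.43 g
(c) CH4 consumed = 2.61 × (1/2) = 1.305 mol; remaining = 2.24002 − 1.305 = 0.935025 mol; mass = 0.935025 mol × 16.04 g/mol = 15 g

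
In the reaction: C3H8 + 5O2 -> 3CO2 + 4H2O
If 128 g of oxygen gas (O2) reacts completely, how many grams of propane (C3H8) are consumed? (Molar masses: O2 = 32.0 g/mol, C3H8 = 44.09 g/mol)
Moles of O2 = 128 g ÷ 32.0 g/mol = 4 mol
Mole ratio: 1 mol C3H8 / 5 mol O2
Moles of C3H8 = 4 × (1/5) = 0.8 mol
Mass of C3H8 = 0.8 mol × 44.09 g/mol = 35.27 g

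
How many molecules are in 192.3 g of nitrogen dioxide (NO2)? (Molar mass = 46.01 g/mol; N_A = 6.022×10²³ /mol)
Moles = 192.3 g ÷ 46.01 g/mol = 4.17953 mol
Molecules = 4.17953 mol × 6.022×10²³ /mol = 2.517e+24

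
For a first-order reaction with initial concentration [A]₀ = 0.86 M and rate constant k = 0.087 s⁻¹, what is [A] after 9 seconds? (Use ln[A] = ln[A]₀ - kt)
0.3930 M

ln[A] = ln[A]₀ - k·t = ln(0.86) - (0.087)·(9) = -0.1508 - 0.7830 = -0.9338
[A] = e^(-0.9338) = 0.3930 M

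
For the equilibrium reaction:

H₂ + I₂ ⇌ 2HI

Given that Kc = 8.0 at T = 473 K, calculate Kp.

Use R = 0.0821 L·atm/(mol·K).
K_p = 8.0000

Δn = (moles gaseous products) − (moles gaseous reactants) = 0
T = 473 K; RT = 0.0821 × 473 = 38.8333
Kp = Kc·(RT)^Δn = 8.0 × (38.8333)^0 = 8.0 × 1 = 8.0000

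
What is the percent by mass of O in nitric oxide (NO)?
Mass of O in formula = 16.0 × 1 = 16 g/mol
Molar mass = 30.01 g/mol
% O = (16/30.01) × 100% = 53.32%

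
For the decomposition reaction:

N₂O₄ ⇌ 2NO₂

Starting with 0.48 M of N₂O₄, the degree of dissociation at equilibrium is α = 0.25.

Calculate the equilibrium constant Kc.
K_c = 0.1600

x = α·[A]₀ = 0.25 × 0.48 = 0.12 M dissociated.
At eq: [N₂O₄] = 0.48 − 0.12 = 0.36 M; [NO₂] = 2x = 0.24 M.
Kc = [NO₂]²/[N₂O₄] = (0.24)²/0.36 = 0.16.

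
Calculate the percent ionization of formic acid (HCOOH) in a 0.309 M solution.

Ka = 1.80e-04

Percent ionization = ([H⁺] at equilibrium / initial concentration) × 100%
Percent ionization = 2.38%

Let x = [H⁺]. Ka = x²/(C - x) ⇒ x² + (1.80e-04)x - (1.80e-04)(0.309) = 0. x = 7.3684e-03. Percent = (7.3684e-03/0.309) × 100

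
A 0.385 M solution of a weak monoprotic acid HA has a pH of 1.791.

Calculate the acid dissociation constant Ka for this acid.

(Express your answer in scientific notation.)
K_a = 7.10e-04

[H⁺] = 10^(−pH) = 10^(−1.791) = 1.618e-02 M. For HA ⇌ H⁺ + A⁻, Ka = x²/(C − x) = (1.618e-02)²/(0.385 − 1.618e-02) = 7.10e-04.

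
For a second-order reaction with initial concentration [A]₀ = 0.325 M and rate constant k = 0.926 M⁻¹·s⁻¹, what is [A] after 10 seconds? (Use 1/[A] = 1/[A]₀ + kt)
0.0811 M

1/[A] = 1/[A]₀ + k·t = 1/0.325 + (0.926)·(10) = 3.0769 + 9.2600 = 12.3369
[A] = 1/12.3369 = 0.0811 M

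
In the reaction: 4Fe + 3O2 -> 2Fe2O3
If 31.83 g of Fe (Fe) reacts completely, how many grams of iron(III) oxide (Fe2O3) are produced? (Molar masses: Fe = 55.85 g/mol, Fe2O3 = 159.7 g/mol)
Moles of Fe = 31.83 g ÷ 55.85 g/mol = 0.569919 mol
Mole ratio: 2 mol Fe2O3 / 4 mol Fe
Moles of Fe2O3 = 0.569919 × (2/4) = 0.28496 mol
Mass of Fe2O3 = 0.28496 mol × 159.7 g/mol = 45.51 g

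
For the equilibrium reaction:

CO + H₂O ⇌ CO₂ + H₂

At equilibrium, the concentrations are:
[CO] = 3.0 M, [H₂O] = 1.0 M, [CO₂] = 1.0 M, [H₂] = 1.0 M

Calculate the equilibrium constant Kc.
K_c = 0.3333

Kc = ([CO₂] × [H₂]) / ([CO] × [H₂O])
   = ((1.0)·(1.0)) / ((3.0)·(1.0))
   = 1 / 3 = 0.3333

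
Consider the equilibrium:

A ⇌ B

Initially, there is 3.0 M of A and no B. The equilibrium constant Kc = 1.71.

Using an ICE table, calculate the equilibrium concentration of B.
[B] = 1.893 M

ICE: [A] = 3.0 − x, [B] = x.
Kc = x/(3.0 − x) = 1.71 ⇒ x = 1.71·3.0/(1 + 1.71) = 5.13/2.71 = 1.893.
[B] = x = 1.893 M.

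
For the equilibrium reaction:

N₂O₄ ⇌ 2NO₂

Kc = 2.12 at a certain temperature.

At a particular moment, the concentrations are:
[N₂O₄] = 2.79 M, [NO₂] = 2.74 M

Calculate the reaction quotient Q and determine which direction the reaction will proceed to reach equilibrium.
Q = 2.691, Q > K, reaction proceeds reverse (toward reactants)

Q = ([NO₂]^2) / ([N₂O₄])
  = ((2.74)^2) / ((2.79)) = 7.5076/2.79 = 2.691
Since Q = 2.691 > Kc = 2.12, the reaction proceeds reverse (toward reactants) to reach equilibrium.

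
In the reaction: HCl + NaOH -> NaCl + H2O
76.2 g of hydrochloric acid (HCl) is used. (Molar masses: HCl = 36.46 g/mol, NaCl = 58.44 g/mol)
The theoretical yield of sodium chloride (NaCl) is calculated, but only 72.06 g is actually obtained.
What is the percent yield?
Moles of HCl = 76.2 g ÷ 36.46 g/mol = 2.08996 mol
Mole ratio: 1 mol NaCl / 1 mol HCl
Moles of NaCl = 2.08996 × (1/1) = 2.08996 mol
Theoretical yield = 2.08996 mol × 58.44 g/mol = 122.14 g
Actual yield = 72.06 g
Percent yield = (72.06 / 122.14) × 100% = 59.0%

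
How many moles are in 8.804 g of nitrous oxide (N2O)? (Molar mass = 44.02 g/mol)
Moles = 8.804 g ÷ 44.02 g/mol = 0.2 mol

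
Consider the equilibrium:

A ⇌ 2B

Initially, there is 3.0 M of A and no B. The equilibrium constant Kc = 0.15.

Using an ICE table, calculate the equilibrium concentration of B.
[B] = 0.634 M

ICE: [A] = 3.0 − x, [B] = 2x.
Kc = (2x)²/(3.0 − x) = 0.15 ⇒ 4x² + 0.15x − 0.45 = 0.
x = (−0.15 + √(0.15² + 4·4·0.45))/(2·4) = (−0.15 + √7.2225)/8 = 0.31718.
[B] = 2x = 0.634 M.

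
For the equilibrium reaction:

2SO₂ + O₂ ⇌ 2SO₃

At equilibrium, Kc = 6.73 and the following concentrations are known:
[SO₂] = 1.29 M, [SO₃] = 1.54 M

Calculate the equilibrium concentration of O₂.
[O₂] = 0.2118 M

Kc = ([SO₃]^2) / ([SO₂]^2 × [O₂]) = 6.73
[O₂]^1 = (product terms)/(Kc · other reactant terms) = 2.3716 / (6.73 · 1.6641) = 0.21176
[O₂] = 0.2118 M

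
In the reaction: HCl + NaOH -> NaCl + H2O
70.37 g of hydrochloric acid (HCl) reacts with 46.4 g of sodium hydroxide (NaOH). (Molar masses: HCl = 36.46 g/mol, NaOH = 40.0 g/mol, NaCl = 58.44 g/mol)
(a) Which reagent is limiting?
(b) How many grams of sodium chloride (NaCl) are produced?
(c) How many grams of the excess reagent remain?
(a) NaOH, (b) 67.79 g, (c) 28.08 g

Moles of HCl = 70.37 g ÷ 36.46 g/mol = 1.93006 mol
Moles of NaOH = 46.4 g ÷ 40.0 g/mol = 1.16 mol
Moles ÷ coefficient: HCl: 1.93006/1 = 1.93, NaOH: 1.16/1 = 1.16
(a) NaOH has the smaller value, so NaOH is the limiting reagent.
(b) Moles of NaCl = 1.16 mol NaOH × (1/1) = 1.16 mol; mass = 1.16 mol × 58.44 g/mol = 67.79 g
(c) HCl consumed = 1.16 × (1/1) = 1.16 mol; remaining = 1.93006 − 1.16 = 0.77006 mol; mass = 0.77006 mol × 36.46 g/mol = 28.08 g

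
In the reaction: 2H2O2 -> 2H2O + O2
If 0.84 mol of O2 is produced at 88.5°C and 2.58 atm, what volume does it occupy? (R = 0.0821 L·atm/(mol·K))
T = 88.5°C + 273.15 = 361.65 K
V = nRT/P = (0.84 × 0.0821 × 361.65) / 2.58
V = 9.67 L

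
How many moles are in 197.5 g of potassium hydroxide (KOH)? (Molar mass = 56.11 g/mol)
Moles = 197.5 g ÷ 56.11 g/mol = 3.52 mol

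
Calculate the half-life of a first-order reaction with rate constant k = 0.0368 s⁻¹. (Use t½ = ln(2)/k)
18.84 s

t½ = ln(2)/k = 0.6931/0.0368 = 18.84 s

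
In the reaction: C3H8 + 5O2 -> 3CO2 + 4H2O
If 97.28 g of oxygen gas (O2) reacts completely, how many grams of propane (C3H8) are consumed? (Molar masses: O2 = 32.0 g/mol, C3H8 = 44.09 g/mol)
Moles of O2 = 97.28 g ÷ 32.0 g/mol = 3.04 mol
Mole ratio: 1 mol C3H8 / 5 mol O2
Moles of C3H8 = 3.04 × (1/5) = 0.608 mol
Mass of C3H8 = 0.608 mol × 44.09 g/mol = 26.81 g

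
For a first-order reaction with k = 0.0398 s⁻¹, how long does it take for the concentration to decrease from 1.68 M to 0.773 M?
19.50 s

From ln[A] = ln[A]₀ - k·t: t = ln([A]₀/[A])/k = ln(1.68/0.773)/0.0398 = ln(2.1734)/0.0398 = 0.7763/0.0398 = 19.50 s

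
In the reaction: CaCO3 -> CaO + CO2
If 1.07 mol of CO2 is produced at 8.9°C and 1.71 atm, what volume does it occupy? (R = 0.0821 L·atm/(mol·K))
T = 8.9°C + 273.15 = 282.05 K
V = nRT/P = (1.07 × 0.0821 × 282.05) / 1.71
V = 14.49 L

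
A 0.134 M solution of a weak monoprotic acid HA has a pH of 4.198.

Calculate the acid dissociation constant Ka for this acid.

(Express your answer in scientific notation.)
K_a = 3.00e-08

[H⁺] = 10^(−pH) = 10^(−4.198) = 6.339e-05 M. For HA ⇌ H⁺ + A⁻, Ka = x²/(C − x) = (6.339e-05)²/(0.134 − 6.339e-05) = 3.00e-08.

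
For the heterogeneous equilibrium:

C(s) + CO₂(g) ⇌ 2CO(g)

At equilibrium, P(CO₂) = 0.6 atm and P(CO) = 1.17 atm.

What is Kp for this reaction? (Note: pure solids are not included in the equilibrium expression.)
K_p = 2.281

Solid C is excluded.
Kp = P(CO)²/P(CO₂) = (1.17)²/0.6 = 1.369/0.6 = 2.281.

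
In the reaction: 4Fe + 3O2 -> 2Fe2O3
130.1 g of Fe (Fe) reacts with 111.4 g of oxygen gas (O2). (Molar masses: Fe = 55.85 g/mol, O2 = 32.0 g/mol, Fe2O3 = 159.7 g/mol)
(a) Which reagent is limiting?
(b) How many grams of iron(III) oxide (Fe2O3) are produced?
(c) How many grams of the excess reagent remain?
(a) Fe, (b) 186 g, (c) 55.49 g

Moles of Fe = 130.1 g ÷ 55.85 g/mol = 2.32945 mol
Moles of O2 = 111.4 g ÷ 32.0 g/mol = 3.48125 mol
Moles ÷ coefficient: Fe: 2.32945/4 = 0.5824, O2: 3.48125/3 = 1.16
(a) Fe has the smaller value, so Fe is the limiting reagent.
(b) Moles of Fe2O3 = 2.32945 mol Fe × (2/4) = 1.16473 mol; mass = 1.16473 mol × 159.7 g/mol = 186 g
(c) O2 consumed = 2.32945 × (3/4) = 1.74709 mol; remaining = 3.48125 − 1.74709 = 1.73416 mol; mass = 1.73416 mol × 32.0 g/mol = 55.49 g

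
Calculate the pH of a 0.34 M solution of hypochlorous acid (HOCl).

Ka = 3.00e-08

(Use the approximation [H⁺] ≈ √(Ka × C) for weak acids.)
pH = 4.00

[H⁺] = √(Ka × C) = √(3.00e-08 × 0.34) = 1.0100e-04. pH = -log(1.0100e-04)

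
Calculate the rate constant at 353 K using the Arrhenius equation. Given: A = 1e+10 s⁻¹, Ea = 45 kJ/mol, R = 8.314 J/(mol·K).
2.19e+03 s⁻¹

k = A·exp(-Ea/(R·T)) = 1e+10·exp(-45000/(8.314·353)) = 1e+10·exp(-15.3330) = 1e+10·2.1926e-07 = 2.19e+03 s⁻¹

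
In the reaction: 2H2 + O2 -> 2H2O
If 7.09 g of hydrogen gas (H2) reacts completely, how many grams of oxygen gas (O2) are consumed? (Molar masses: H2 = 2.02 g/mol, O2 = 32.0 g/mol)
Moles of H2 = 7.09 g ÷ 2.02 g/mol = 3.5099 mol
Mole ratio: 1 mol O2 / 2 mol H2
Moles of O2 = 3.5099 × (1/2) = 1.75495 mol
Mass of O2 = 1.75495 mol × 32.0 g/mol = 56.16 g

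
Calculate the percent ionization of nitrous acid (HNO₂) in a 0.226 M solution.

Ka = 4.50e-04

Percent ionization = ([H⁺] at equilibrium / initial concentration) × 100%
Percent ionization = 4.36%

Let x = [H⁺]. Ka = x²/(C - x) ⇒ x² + (4.50e-04)x - (4.50e-04)(0.226) = 0. x = 9.8622e-03. Percent = (9.8622e-03/0.226) × 100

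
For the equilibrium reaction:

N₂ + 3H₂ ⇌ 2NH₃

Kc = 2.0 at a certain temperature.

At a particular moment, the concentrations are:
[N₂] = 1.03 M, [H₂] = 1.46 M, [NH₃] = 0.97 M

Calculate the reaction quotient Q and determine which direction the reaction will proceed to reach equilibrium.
Q = 0.294, Q < K, reaction proceeds forward (toward products)

Q = ([NH₃]^2) / ([N₂] × [H₂]^3)
  = ((0.97)^2) / ((1.03)·(1.46)^3) = 0.9409/3.2055 = 0.2935
Since Q = 0.2935 < Kc = 2.0, the reaction proceeds forward (toward products) to reach equilibrium.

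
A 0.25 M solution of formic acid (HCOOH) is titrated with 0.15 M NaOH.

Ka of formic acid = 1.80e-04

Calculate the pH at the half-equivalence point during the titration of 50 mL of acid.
pH = pKa = 3.74

At the half-equivalence point, [HA] = [A⁻], so by Henderson–Hasselbalch pH = pKa + log(1) = pKa.
pKa = −log(1.80e-04) = 3.74.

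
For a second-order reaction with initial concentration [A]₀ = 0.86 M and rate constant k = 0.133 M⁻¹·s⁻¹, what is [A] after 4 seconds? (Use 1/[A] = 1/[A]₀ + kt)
0.5900 M

1/[A] = 1/[A]₀ + k·t = 1/0.86 + (0.133)·(4) = 1.1628 + 0.5320 = 1.6948
[A] = 1/1.6948 = 0.5900 M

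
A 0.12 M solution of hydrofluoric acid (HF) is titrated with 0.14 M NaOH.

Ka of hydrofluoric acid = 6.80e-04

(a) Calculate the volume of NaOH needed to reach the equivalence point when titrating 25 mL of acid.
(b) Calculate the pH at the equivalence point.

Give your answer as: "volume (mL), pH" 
V = 21.4 mL, pH = 7.99

(a) At equivalence: moles acid = moles base.
moles acid = 0.12 × 0.025 = 0.003 mol; V_NaOH = 0.003/0.14 = 0.02143 L = 21.4 mL.
(b) At equivalence, all acid → conjugate base A⁻ at [A⁻] = 0.003/0.04643 = 0.06462 M.
Kb = Kw/Ka = 1.0e-14/6.80e-04 = 1.471e-11; [OH⁻] = √(Kb·[A⁻]) = 9.748e-07; pOH = 6.01; pH = 14 − pOH = 7.99.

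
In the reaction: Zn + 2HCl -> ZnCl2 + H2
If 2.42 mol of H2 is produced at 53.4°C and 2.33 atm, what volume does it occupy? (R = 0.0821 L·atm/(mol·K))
T = 53.4°C + 273.15 = 326.55 K
V = nRT/P = (2.42 × 0.0821 × 326.55) / 2.33
V = 27.85 L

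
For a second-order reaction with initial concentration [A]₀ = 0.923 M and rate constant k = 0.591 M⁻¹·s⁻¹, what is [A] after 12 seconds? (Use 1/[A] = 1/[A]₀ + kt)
0.1223 M

1/[A] = 1/[A]₀ + k·t = 1/0.923 + (0.591)·(12) = 1.0834 + 7.0920 = 8.1754
[A] = 1/8.1754 = 0.1223 M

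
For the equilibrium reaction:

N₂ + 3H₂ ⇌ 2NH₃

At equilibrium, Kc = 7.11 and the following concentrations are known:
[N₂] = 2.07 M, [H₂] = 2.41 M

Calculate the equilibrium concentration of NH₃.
[NH₃] = 14.3531 M

Kc = ([NH₃]^2) / ([N₂] × [H₂]^3) = 7.11
[NH₃]^2 = Kc · (reactant terms)/(other product terms) = 7.11 · 28.975 / 1 = 206.01
[NH₃] = (206.01)^(1/2) = 14.3531 M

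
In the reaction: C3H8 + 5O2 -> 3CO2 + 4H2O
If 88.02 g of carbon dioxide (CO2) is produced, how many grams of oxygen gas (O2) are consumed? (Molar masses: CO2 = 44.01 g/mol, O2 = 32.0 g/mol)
Moles of CO2 = 88.02 g ÷ 44.01 g/mol = 2 mol
Mole ratio: 5 mol O2 / 3 mol CO2
Moles of O2 = 2 × (5/3) = 3.33333 mol
Mass of O2 = 3.33333 mol × 32.0 g/mol = 106.7 g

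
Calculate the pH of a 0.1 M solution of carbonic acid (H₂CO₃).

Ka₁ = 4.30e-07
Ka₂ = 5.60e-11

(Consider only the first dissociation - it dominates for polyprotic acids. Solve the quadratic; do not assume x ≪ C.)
pH = 3.68

x² + Ka₁·x − Ka₁·C = 0 with Ka₁ = 4.30e-07, C = 0.1.
x = (−Ka₁ + √(Ka₁² + 4·Ka₁·C))/2 = 2.0715e-04 M, so pH = 3.68.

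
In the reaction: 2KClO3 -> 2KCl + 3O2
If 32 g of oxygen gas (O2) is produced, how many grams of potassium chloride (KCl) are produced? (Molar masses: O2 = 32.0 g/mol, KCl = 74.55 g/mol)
Moles of O2 = 32 g ÷ 32.0 g/mol = 1 mol
Mole ratio: 2 mol KCl / 3 mol O2
Moles of KCl = 1 × (2/3) = 0.666667 mol
Mass of KCl = 0.666667 mol × 74.55 g/mol = 49.7 g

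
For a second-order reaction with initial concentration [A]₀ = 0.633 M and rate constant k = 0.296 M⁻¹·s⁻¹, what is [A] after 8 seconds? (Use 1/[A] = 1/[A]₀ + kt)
0.2533 M

1/[A] = 1/[A]₀ + k·t = 1/0.633 + (0.296)·(8) = 1.5798 + 2.3680 = 3.9478
[A] = 1/3.9478 = 0.2533 M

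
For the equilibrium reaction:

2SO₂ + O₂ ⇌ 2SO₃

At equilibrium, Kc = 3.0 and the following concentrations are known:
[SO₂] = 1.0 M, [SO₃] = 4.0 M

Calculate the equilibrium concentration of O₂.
[O₂] = 5.3333 M

Kc = ([SO₃]^2) / ([SO₂]^2 × [O₂]) = 3.0
[O₂]^1 = (product terms)/(Kc · other reactant terms) = 16 / (3.0 · 1) = 5.3333
[O₂] = 5.3333 M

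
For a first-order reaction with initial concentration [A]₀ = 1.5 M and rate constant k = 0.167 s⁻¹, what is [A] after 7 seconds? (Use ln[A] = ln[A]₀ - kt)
0.4660 M

ln[A] = ln[A]₀ - k·t = ln(1.5) - (0.167)·(7) = 0.4055 - 1.1690 = -0.7635
[A] = e^(-0.7635) = 0.4660 M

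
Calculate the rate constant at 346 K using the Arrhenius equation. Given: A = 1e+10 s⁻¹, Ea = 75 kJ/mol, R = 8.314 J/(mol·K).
4.75e-02 s⁻¹

k = A·exp(-Ea/(R·T)) = 1e+10·exp(-75000/(8.314·346)) = 1e+10·exp(-26.0720) = 1e+10·4.7539e-12 = 4.75e-02 s⁻¹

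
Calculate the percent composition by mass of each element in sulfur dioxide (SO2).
S: 50.05%, O: 49.95%

Molar mass of SO2 = 64.07 g/mol
% S = (1 × 32.07) / 64.07 × 100% = 32.07 / 64.07 × 100% = 50.05%
% O = (2 × 16.0) / 64.07 × 100% = 32 / 64.07 × 100% = 49.95%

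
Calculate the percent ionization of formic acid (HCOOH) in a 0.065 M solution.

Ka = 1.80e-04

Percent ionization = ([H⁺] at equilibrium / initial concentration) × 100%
Percent ionization = 5.13%

Let x = [H⁺]. Ka = x²/(C - x) ⇒ x² + (1.80e-04)x - (1.80e-04)(0.065) = 0. x = 3.3317e-03. Percent = (3.3317e-03/0.065) × 100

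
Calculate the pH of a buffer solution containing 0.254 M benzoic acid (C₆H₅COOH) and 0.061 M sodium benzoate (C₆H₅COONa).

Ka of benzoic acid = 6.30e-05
pH = 3.58

pKa = -log(6.30e-05) = 4.20. pH = pKa + log([A⁻]/[HA]) = 4.20 + log(0.061/0.254)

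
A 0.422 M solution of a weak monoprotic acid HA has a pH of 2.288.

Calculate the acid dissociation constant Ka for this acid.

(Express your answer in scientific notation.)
K_a = 6.37e-05

[H⁺] = 10^(−pH) = 10^(−2.288) = 5.152e-03 M. For HA ⇌ H⁺ + A⁻, Ka = x²/(C − x) = (5.152e-03)²/(0.422 − 5.152e-03) = 6.37e-05.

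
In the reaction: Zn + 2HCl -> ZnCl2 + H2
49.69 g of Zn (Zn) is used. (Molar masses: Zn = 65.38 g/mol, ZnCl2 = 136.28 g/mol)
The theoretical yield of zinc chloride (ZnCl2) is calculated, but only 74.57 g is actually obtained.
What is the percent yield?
Moles of Zn = 49.69 g ÷ 65.38 g/mol = 0.760018 mol
Mole ratio: 1 mol ZnCl2 / 1 mol Zn
Moles of ZnCl2 = 0.760018 × (1/1) = 0.760018 mol
Theoretical yield = 0.760018 mol × 136.28 g/mol = 103.58 g
Actual yield = 74.57 g
Percent yield = (74.57 / 103.58) × 100% = 72.0%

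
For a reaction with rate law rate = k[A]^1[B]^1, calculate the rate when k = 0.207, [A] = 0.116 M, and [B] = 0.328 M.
0.007876 M/s

rate = k·[A]^1·[B]^1 = 0.207·(0.116)^1·(0.328)^1 = 0.207·0.116·0.328 = 0.007876 M/s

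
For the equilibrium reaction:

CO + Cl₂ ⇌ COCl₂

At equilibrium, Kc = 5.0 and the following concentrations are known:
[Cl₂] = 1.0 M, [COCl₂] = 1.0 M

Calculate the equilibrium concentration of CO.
[CO] = 0.2000 M

Kc = ([COCl₂]) / ([CO] × [Cl₂]) = 5.0
[CO]^1 = (product terms)/(Kc · other reactant terms) = 1 / (5.0 · 1) = 0.2
[CO] = 0.2000 M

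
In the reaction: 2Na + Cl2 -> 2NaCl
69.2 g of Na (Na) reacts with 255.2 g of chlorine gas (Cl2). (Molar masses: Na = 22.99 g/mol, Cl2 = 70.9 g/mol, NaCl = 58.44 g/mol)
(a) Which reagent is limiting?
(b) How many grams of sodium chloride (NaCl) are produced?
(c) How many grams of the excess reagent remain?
(a) Na, (b) 175.9 g, (c) 148.5 g

Moles of Na = 69.2 g ÷ 22.99 g/mol = 3.01 mol
Moles of Cl2 = 255.2 g ÷ 70.9 g/mol = 3.59944 mol
Moles ÷ coefficient: Na: 3.01/2 = 1.505, Cl2: 3.59944/1 = 3.599
(a) Na has the smaller value, so Na is the limiting reagent.
(b) Moles of NaCl = 3.01 mol Na × (2/2) = 3.01 mol; mass = 3.01 mol × 58.44 g/mol = 175.9 g
(c) Cl2 consumed = 3.01 × (1/2) = 1.505 mol; remaining = 3.59944 − 1.505 = 2.09443 mol; mass = 2.09443 mol × 70.9 g/mol = 148.5 g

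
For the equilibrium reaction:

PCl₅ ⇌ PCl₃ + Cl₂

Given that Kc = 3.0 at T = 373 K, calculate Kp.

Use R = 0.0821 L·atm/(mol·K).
K_p = 91.8699

Δn = (moles gaseous products) − (moles gaseous reactants) = 1
T = 373 K; RT = 0.0821 × 373 = 30.6233
Kp = Kc·(RT)^Δn = 3.0 × (30.6233)^1 = 3.0 × 30.6233 = 91.8699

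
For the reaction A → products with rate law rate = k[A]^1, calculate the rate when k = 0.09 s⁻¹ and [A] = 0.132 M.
0.01188 M/s

rate = k·[A]^1 = 0.09·(0.132)^1 = 0.09·0.132 = 0.01188 M/s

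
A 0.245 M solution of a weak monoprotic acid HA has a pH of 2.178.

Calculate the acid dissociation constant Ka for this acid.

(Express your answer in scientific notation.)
K_a = 1.85e-04

[H⁺] = 10^(−pH) = 10^(−2.178) = 6.637e-03 M. For HA ⇌ H⁺ + A⁻, Ka = x²/(C − x) = (6.637e-03)²/(0.245 − 6.637e-03) = 1.85e-04.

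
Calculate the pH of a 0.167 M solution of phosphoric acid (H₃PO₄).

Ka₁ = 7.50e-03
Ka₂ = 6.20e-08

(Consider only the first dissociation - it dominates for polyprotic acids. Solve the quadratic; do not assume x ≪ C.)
pH = 1.50

x² + Ka₁·x − Ka₁·C = 0 with Ka₁ = 7.50e-03, C = 0.167.
x = (−Ka₁ + √(Ka₁² + 4·Ka₁·C))/2 = 3.1839e-02 M, so pH = 1.50.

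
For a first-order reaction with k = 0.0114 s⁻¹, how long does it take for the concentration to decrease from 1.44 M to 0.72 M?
60.80 s

From ln[A] = ln[A]₀ - k·t: t = ln([A]₀/[A])/k = ln(1.44/0.72)/0.0114 = ln(2.0000)/0.0114 = 0.6931/0.0114 = 60.80 s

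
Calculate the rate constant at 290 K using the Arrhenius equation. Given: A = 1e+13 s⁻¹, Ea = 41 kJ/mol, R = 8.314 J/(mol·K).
4.12e+05 s⁻¹

k = A·exp(-Ea/(R·T)) = 1e+13·exp(-41000/(8.314·290)) = 1e+13·exp(-17.0050) = 1e+13·4.1194e-08 = 4.12e+05 s⁻¹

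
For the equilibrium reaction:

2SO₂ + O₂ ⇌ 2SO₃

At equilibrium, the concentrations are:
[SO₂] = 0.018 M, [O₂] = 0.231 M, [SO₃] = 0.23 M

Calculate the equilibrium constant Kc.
K_c = 7.07e+02

Kc = ([SO₃]^2) / ([SO₂]^2 × [O₂])
   = ((0.23)^2) / ((0.018)^2·(0.231))
   = 0.0529 / 7.4844e-05 = 7.07e+02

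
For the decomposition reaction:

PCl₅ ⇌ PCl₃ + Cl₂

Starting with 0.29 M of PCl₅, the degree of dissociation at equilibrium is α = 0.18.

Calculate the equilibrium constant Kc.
K_c = 0.0115

x = α·[A]₀ = 0.18 × 0.29 = 0.0522 M dissociated.
At eq: [PCl₅] = 0.29 − 0.0522 = 0.2378 M; [PCl₃] = [Cl₂] = x = 0.0522 M.
Kc = [PCl₃][Cl₂]/[PCl₅] = (0.0522)²/0.2378 = 0.01146.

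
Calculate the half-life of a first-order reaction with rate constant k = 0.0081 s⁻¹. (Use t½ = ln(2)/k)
85.57 s

t½ = ln(2)/k = 0.6931/0.0081 = 85.57 s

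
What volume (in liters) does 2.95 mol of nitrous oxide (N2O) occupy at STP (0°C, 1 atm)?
At STP, 1 mol of gas occupies 22.4 L
Volume = 2.95 mol × 22.4 L/mol = 66.08 L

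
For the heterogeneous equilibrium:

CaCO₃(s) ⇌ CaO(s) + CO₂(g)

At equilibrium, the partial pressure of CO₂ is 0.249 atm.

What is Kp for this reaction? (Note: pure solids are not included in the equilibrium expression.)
K_p = 0.249

Solids (CaCO₃, CaO) have activity 1 and are excluded.
Kp = P(CO₂) = 0.249.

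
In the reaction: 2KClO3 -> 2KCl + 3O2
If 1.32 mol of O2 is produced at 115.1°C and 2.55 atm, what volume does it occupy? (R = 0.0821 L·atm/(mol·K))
T = 115.1°C + 273.15 = 388.25 K
V = nRT/P = (1.32 × 0.0821 × 388.25) / 2.55
V = 16.50 L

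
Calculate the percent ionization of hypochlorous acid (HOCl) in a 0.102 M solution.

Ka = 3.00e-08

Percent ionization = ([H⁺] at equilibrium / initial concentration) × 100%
Percent ionization = 0.0542%

Let x = [H⁺]. Ka = x²/(C - x) ⇒ x² + (3.00e-08)x - (3.00e-08)(0.102) = 0. x = 5.5302e-05. Percent = (5.5302e-05/0.102) × 100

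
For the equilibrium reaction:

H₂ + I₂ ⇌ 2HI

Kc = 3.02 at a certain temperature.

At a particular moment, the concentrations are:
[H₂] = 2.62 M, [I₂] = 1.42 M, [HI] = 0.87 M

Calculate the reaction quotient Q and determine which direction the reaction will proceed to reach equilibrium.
Q = 0.203, Q < K, reaction proceeds forward (toward products)

Q = ([HI]^2) / ([H₂] × [I₂])
  = ((0.87)^2) / ((2.62)·(1.42)) = 0.7569/3.7204 = 0.2034
Since Q = 0.2034 < Kc = 3.02, the reaction proceeds forward (toward products) to reach equilibrium.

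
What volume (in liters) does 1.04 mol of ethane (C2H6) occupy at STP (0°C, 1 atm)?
At STP, 1 mol of gas occupies 22.4 L
Volume = 1.04 mol × 22.4 L/mol = 23.30 L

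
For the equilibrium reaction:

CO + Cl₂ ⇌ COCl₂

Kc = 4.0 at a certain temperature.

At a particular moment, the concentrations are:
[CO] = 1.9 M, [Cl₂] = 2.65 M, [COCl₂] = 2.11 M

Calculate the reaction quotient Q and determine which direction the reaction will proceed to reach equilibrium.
Q = 0.419, Q < K, reaction proceeds forward (toward products)

Q = ([COCl₂]) / ([CO] × [Cl₂])
  = ((2.11)) / ((1.9)·(2.65)) = 2.11/5.035 = 0.4191
Since Q = 0.4191 < Kc = 4.0, the reaction proceeds forward (toward products) to reach equilibrium.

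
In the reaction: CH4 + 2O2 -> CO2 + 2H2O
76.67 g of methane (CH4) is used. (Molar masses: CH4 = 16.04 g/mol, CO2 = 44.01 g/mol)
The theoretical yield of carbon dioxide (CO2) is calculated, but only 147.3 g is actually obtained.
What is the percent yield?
Moles of CH4 = 76.67 g ÷ 16.04 g/mol = 4.77993 mol
Mole ratio: 1 mol CO2 / 1 mol CH4
Moles of CO2 = 4.77993 × (1/1) = 4.77993 mol
Theoretical yield = 4.77993 mol × 44.01 g/mol = 210.36 g
Actual yield = 147.3 g
Percent yield = (147.3 / 210.36) × 100% = 70.0%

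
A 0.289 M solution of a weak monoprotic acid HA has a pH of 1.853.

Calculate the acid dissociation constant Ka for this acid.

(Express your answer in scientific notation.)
K_a = 7.16e-04

[H⁺] = 10^(−pH) = 10^(−1.853) = 1.403e-02 M. For HA ⇌ H⁺ + A⁻, Ka = x²/(C − x) = (1.403e-02)²/(0.289 − 1.403e-02) = 7.16e-04.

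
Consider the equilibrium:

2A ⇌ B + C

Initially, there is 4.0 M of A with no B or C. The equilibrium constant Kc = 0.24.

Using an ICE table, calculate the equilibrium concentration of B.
[B] = 0.990 M

ICE: [A] = 4.0 − 2x, [B] = [C] = x.
Kc = x²/(4.0 − 2x)² = 0.24 ⇒ √Kc = x/(4.0 − 2x).
x = √0.24·4.0/(1 + 2√0.24) = 0.4899·4.0/1.9798 = 0.98979.
[B] = x = 0.990 M.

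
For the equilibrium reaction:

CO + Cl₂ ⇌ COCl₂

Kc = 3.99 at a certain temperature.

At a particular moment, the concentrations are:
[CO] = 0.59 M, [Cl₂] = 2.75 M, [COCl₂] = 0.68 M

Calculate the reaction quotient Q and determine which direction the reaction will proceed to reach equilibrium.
Q = 0.419, Q < K, reaction proceeds forward (toward products)

Q = ([COCl₂]) / ([CO] × [Cl₂])
  = ((0.68)) / ((0.59)·(2.75)) = 0.68/1.6225 = 0.4191
Since Q = 0.4191 < Kc = 3.99, the reaction proceeds forward (toward products) to reach equilibrium.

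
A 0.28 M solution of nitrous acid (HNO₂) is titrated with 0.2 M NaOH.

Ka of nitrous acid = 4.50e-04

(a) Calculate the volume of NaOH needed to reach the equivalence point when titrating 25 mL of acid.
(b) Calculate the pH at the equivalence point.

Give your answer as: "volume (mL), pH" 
V = 35.0 mL, pH = 8.21

(a) At equivalence: moles acid = moles base.
moles acid = 0.28 × 0.025 = 0.007 mol; V_NaOH = 0.007/0.2 = 0.035 L = 35.0 mL.
(b) At equivalence, all acid → conjugate base A⁻ at [A⁻] = 0.007/0.06 = 0.1167 M.
Kb = Kw/Ka = 1.0e-14/4.50e-04 = 2.222e-11; [OH⁻] = √(Kb·[A⁻]) = 1.610e-06; pOH = 5.79; pH = 14 − pOH = 8.21.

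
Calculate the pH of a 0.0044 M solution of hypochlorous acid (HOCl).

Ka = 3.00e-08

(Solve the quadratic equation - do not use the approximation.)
pH = 4.94

x² + Ka×x - Ka×C = 0. Using quadratic formula: [H⁺] = 1.1474e-05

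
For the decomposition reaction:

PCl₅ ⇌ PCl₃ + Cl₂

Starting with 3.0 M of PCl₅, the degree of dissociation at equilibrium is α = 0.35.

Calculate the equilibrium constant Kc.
K_c = 0.5654

x = α·[A]₀ = 0.35 × 3.0 = 1.05 M dissociated.
At eq: [PCl₅] = 3.0 − 1.05 = 1.95 M; [PCl₃] = [Cl₂] = x = 1.05 M.
Kc = [PCl₃][Cl₂]/[PCl₅] = (1.05)²/1.95 = 0.5654.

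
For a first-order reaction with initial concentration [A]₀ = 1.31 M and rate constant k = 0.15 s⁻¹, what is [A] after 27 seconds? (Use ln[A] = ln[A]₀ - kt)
0.0228 M

ln[A] = ln[A]₀ - k·t = ln(1.31) - (0.15)·(27) = 0.2700 - 4.0500 = -3.7800
[A] = e^(-3.7800) = 0.0228 M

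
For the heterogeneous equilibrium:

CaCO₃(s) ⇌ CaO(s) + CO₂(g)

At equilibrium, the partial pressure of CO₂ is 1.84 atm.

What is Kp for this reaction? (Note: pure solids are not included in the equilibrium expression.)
K_p = 1.84

Solids (CaCO₃, CaO) have activity 1 and are excluded.
Kp = P(CO₂) = 1.84.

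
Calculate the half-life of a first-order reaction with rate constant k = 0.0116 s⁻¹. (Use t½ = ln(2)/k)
59.75 s

t½ = ln(2)/k = 0.6931/0.0116 = 59.75 s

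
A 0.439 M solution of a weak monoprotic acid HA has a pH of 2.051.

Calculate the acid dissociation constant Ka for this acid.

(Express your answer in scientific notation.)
K_a = 1.84e-04

[H⁺] = 10^(−pH) = 10^(−2.051) = 8.892e-03 M. For HA ⇌ H⁺ + A⁻, Ka = x²/(C − x) = (8.892e-03)²/(0.439 − 8.892e-03) = 1.84e-04.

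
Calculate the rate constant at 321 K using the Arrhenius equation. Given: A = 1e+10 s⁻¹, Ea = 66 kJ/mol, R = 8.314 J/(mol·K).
1.82e-01 s⁻¹

k = A·exp(-Ea/(R·T)) = 1e+10·exp(-66000/(8.314·321)) = 1e+10·exp(-24.7303) = 1e+10·1.8188e-11 = 1.82e-01 s⁻¹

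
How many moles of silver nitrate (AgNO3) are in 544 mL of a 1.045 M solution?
Moles = Molarity × Volume (L)
Moles = 1.045 M × 0.544 L = 0.5685 mol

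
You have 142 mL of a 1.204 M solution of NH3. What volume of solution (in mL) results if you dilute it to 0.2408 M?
Using M₁V₁ = M₂V₂:
1.204 × 142 = 0.2408 × V₂
V₂ = (1.204 × 142) / 0.2408 = 710 mL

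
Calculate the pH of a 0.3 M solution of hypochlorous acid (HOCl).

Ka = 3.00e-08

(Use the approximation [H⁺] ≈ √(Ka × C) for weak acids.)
pH = 4.02

[H⁺] = √(Ka × C) = √(3.00e-08 × 0.3) = 9.4868e-05. pH = -log(9.4868e-05)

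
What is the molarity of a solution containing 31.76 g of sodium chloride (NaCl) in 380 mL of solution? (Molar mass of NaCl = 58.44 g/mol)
Moles of NaCl = 31.76 g ÷ 58.44 g/mol = 0.543463 mol
Volume = 380 mL = 0.38 L
Molarity = 0.543463 mol ÷ 0.38 L = 1.43 M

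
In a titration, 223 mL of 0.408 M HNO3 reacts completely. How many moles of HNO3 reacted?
Moles = Molarity × Volume (L)
Moles = 0.408 M × 0.223 L = 0.09098 mol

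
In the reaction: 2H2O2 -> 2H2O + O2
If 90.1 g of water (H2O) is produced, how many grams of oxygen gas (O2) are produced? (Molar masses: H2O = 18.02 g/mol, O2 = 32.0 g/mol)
Moles of H2O = 90.1 g ÷ 18.02 g/mol = 5 mol
Mole ratio: 1 mol O2 / 2 mol H2O
Moles of O2 = 5 × (1/2) = 2.5 mol
Mass of O2 = 2.5 mol × 32.0 g/mol = 80 g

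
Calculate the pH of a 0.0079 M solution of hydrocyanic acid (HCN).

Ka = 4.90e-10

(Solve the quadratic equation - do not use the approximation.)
pH = 5.71

x² + Ka×x - Ka×C = 0. Using quadratic formula: [H⁺] = 1.9672e-06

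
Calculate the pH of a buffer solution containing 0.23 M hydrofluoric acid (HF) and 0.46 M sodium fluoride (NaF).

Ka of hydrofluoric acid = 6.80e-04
pH = 3.47

pKa = -log(6.80e-04) = 3.17. pH = pKa + log([A⁻]/[HA]) = 3.17 + log(0.46/0.23)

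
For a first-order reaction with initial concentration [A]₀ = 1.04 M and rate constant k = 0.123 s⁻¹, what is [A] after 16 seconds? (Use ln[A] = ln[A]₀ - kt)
0.1453 M

ln[A] = ln[A]₀ - k·t = ln(1.04) - (0.123)·(16) = 0.0392 - 1.9680 = -1.9288
[A] = e^(-1.9288) = 0.1453 M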